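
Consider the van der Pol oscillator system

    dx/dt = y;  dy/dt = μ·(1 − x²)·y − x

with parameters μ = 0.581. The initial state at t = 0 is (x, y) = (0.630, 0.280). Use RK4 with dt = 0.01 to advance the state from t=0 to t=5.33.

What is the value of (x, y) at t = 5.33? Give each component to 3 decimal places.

(x, y) = (0.592, 1.869)

t=0.000: state=(0.630, 0.280)
step 1 (dt=0.01): k1=(0.280, -0.532), k2=(0.277, -0.535), k3=(0.277, -0.534), k4=(0.275, -0.537); state += dt/6·(k1+2k2+2k3+k4)
t=0.010: state=(0.633, 0.275)
t=0.020: state=(0.635, 0.269)
t=0.030: state=(0.638, 0.264)
continuing one RK4 step at a time; state shown every 20 steps (Δt=0.2):
t=0.200: state=(0.675, 0.164)
t=0.400: state=(0.695, 0.033)
t=0.600: state=(0.687, -0.108)
t=0.800: state=(0.651, -0.254)
t=1.000: state=(0.585, -0.402)
t=1.200: state=(0.490, -0.549)
t=1.400: state=(0.366, -0.694)
t=1.600: state=(0.213, -0.834)
t=1.800: state=(0.033, -0.961)
t=2.000: state=(-0.170, -1.065)
t=2.200: state=(-0.390, -1.127)
t=2.400: state=(-0.616, -1.124)
t=2.600: state=(-0.834, -1.038)
t=2.800: state=(-1.025, -0.866)
t=3.000: state=(-1.176, -0.627)
t=3.200: state=(-1.274, -0.352)
t=3.400: state=(-1.316, -0.076)
t=3.600: state=(-1.305, 0.183)
t=3.800: state=(-1.245, 0.417)
t=4.000: state=(-1.140, 0.630)
t=4.200: state=(-0.994, 0.832)
t=4.400: state=(-0.807, 1.033)
t=4.600: state=(-0.580, 1.241)
t=4.800: state=(-0.310, 1.455)
t=5.000: state=(0.002, 1.662)
t=5.200: state=(0.351, 1.822)
t=5.330: state=(0.592, 1.869)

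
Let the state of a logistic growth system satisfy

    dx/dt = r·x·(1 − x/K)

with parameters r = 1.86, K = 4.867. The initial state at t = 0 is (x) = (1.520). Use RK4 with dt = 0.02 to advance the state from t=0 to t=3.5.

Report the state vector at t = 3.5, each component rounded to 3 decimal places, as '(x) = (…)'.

(x) = (4.851)

t=0.000: state=(1.520)
step 1 (dt=0.02): k1=(1.944), k2=(1.958), k3=(1.958), k4=(1.971); state += dt/6·(k1+2k2+2k3+k4)
t=0.020: state=(1.559)
t=0.040: state=(1.599)
t=0.060: state=(1.639)
continuing one RK4 step at a time; state shown every 10 steps (Δt=0.2):
t=0.200: state=(1.933)
t=0.400: state=(2.378)
t=0.600: state=(2.827)
t=0.800: state=(3.251)
t=1.000: state=(3.625)
t=1.200: state=(3.937)
t=1.400: state=(4.185)
t=1.600: state=(4.376)
t=1.800: state=(4.517)
t=2.000: state=(4.620)
t=2.200: state=(4.694)
t=2.400: state=(4.747)
t=2.600: state=(4.783)
t=2.800: state=(4.809)
t=3.000: state=(4.827)
t=3.200: state=(4.839)
t=3.400: state=(4.848)
t=3.500: state=(4.851)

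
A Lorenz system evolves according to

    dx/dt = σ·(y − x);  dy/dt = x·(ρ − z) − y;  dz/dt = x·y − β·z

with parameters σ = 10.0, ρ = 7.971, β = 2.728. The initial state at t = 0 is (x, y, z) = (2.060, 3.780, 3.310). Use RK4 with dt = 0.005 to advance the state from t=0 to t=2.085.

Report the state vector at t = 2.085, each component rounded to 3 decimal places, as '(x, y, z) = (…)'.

(x, y, z) = (3.841, 3.796, 6.715)

t=0.000: state=(2.060, 3.780, 3.310)
step 1 (dt=0.005): k1=(17.200, 5.822, -1.243), k2=(16.916, 6.014, -1.041), k3=(16.927, 6.009, -1.044), k4=(16.654, 6.197, -0.844); state += dt/6·(k1+2k2+2k3+k4)
t=0.005: state=(2.145, 3.810, 3.305)
t=0.010: state=(2.227, 3.842, 3.302)
t=0.015: state=(2.306, 3.876, 3.300)
continuing one RK4 step at a time; state shown every 20 steps (Δt=0.1):
t=0.100: state=(3.441, 4.643, 3.564)
t=0.200: state=(4.598, 5.712, 4.569)
t=0.300: state=(5.598, 6.421, 6.247)
t=0.400: state=(6.103, 6.236, 8.076)
t=0.500: state=(5.837, 5.210, 9.181)
t=0.600: state=(5.000, 4.046, 9.172)
t=0.700: state=(4.092, 3.288, 8.412)
t=0.800: state=(3.454, 2.992, 7.417)
t=0.900: state=(3.161, 3.027, 6.502)
t=1.000: state=(3.163, 3.289, 5.815)
t=1.100: state=(3.393, 3.716, 5.428)
t=1.200: state=(3.789, 4.247, 5.387)
t=1.300: state=(4.279, 4.783, 5.706)
t=1.400: state=(4.753, 5.173, 6.331)
t=1.500: state=(5.071, 5.268, 7.089)
t=1.600: state=(5.123, 5.031, 7.714)
t=1.700: state=(4.908, 4.592, 7.990)
t=1.800: state=(4.544, 4.158, 7.885)
t=1.900: state=(4.183, 3.867, 7.522)
t=2.000: state=(3.935, 3.759, 7.069)
t=2.085: state=(3.841, 3.796, 6.715)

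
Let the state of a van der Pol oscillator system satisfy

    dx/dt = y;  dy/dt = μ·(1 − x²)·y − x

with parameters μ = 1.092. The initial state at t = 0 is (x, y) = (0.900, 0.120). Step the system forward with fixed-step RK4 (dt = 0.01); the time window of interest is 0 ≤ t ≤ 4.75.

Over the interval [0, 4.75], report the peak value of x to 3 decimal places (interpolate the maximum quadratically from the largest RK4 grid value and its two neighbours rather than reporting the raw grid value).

max x = 0.908

t=0.000: state=(0.900, 0.120)
step 1 (dt=0.01): k1=(0.120, -0.875), k2=(0.116, -0.877), k3=(0.116, -0.877), k4=(0.111, -0.878); state += dt/6·(k1+2k2+2k3+k4)
t=0.010: state=(0.901, 0.111)
t=0.020: state=(0.902, 0.102)
t=0.030: state=(0.903, 0.094)
continuing one RK4 step at a time; state shown every 20 steps (Δt=0.2):
t=0.200: state=(0.906, -0.060)
t=0.400: state=(0.876, -0.246)
t=0.600: state=(0.808, -0.436)
t=0.800: state=(0.700, -0.638)
t=1.000: state=(0.551, -0.863)
t=1.200: state=(0.353, -1.126)
t=1.400: state=(0.097, -1.435)
t=1.600: state=(-0.223, -1.769)
t=1.800: state=(-0.606, -2.028)
t=2.000: state=(-1.016, -2.013)
t=2.200: state=(-1.383, -1.591)
t=2.400: state=(-1.636, -0.932)
t=2.600: state=(-1.760, -0.335)
t=2.800: state=(-1.783, 0.074)
t=3.000: state=(-1.741, 0.330)
t=3.200: state=(-1.657, 0.498)
t=3.400: state=(-1.544, 0.626)
t=3.600: state=(-1.407, 0.745)
t=3.800: state=(-1.245, 0.876)
t=4.000: state=(-1.055, 1.039)
t=4.200: state=(-0.826, 1.255)
t=4.400: state=(-0.547, 1.553)
t=4.600: state=(-0.198, 1.953)
t=4.750: state=(0.121, 2.304)
largest grid value and its neighbours: x(0.120)=0.90802, x(0.130)=0.90810, x(0.140)=0.90809
parabola through these three points peaks at t≈0.134 with x≈0.90811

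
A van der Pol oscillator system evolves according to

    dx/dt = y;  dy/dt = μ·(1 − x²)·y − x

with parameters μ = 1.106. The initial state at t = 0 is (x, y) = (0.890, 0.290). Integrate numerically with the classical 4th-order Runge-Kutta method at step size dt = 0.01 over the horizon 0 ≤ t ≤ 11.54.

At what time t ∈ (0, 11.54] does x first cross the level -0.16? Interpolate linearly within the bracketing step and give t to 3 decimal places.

t = 1.759

t=0.000: state=(0.890, 0.290)
step 1 (dt=0.01): k1=(0.290, -0.823), k2=(0.286, -0.827), k3=(0.286, -0.827), k4=(0.282, -0.830); state += dt/6·(k1+2k2+2k3+k4)
t=0.010: state=(0.893, 0.282)
t=0.020: state=(0.896, 0.273)
t=0.030: state=(0.898, 0.265)
continuing one RK4 step at a time; state shown every 50 steps (Δt=0.5):
t=0.500: state=(0.923, -0.166)
t=1.000: state=(0.719, -0.660)
t=1.500: state=(0.237, -1.313)
t=1.750: state=(-0.144, -1.743)
next step: t=1.760: state=(-0.162, -1.760) — x has crossed -0.16
linear interpolation between t=1.750 (-0.14400) and t=1.760 (-0.16151) → t≈1.759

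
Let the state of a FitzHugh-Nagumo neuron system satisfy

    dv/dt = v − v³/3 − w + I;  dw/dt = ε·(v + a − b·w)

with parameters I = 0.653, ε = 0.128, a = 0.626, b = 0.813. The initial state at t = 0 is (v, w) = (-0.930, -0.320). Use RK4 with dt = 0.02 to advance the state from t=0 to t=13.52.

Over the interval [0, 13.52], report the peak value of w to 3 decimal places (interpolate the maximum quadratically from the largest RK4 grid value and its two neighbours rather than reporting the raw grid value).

max w = 1.547

t=0.000: state=(-0.930, -0.320)
step 1 (dt=0.02): k1=(0.311, -0.006), k2=(0.312, -0.005), k3=(0.312, -0.005), k4=(0.312, -0.005); state += dt/6·(k1+2k2+2k3+k4)
t=0.020: state=(-0.924, -0.320)
t=0.040: state=(-0.918, -0.320)
t=0.060: state=(-0.911, -0.320)
continuing one RK4 step at a time; state shown every 25 steps (Δt=0.5):
t=0.500: state=(-0.765, -0.318)
t=1.000: state=(-0.567, -0.304)
t=1.500: state=(-0.299, -0.277)
t=2.000: state=(0.100, -0.231)
t=2.500: state=(0.701, -0.156)
t=3.000: state=(1.389, -0.043)
t=3.500: state=(1.791, 0.099)
t=4.000: state=(1.891, 0.249)
t=4.500: state=(1.878, 0.393)
t=5.000: state=(1.834, 0.528)
t=5.500: state=(1.783, 0.653)
t=6.000: state=(1.729, 0.769)
t=6.500: state=(1.674, 0.875)
t=7.000: state=(1.618, 0.972)
t=7.500: state=(1.561, 1.061)
t=8.000: state=(1.503, 1.142)
t=8.500: state=(1.443, 1.215)
t=9.000: state=(1.382, 1.280)
t=9.500: state=(1.318, 1.339)
t=10.000: state=(1.251, 1.390)
t=10.500: state=(1.179, 1.434)
t=11.000: state=(1.102, 1.472)
t=11.500: state=(1.016, 1.502)
t=12.000: state=(0.917, 1.525)
t=12.500: state=(0.801, 1.541)
t=13.000: state=(0.654, 1.547)
t=13.500: state=(0.458, 1.543)
t=13.520: state=(0.449, 1.542)
largest grid value and its neighbours: w(13.040)=1.54723, w(13.060)=1.54725, w(13.080)=1.54724
parabola through these three points peaks at t≈13.066 with w≈1.54725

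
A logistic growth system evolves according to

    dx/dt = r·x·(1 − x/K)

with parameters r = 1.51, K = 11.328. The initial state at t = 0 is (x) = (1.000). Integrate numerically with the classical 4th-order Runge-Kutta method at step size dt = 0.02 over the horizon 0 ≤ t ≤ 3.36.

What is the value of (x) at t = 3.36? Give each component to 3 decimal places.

t=0.000: state=(1.000)
step 1 (dt=0.02): k1=(1.377), k2=(1.394), k3=(1.394), k4=(1.411); state += dt/6·(k1+2k2+2k3+k4)
t=0.020: state=(1.028)
t=0.040: state=(1.056)
t=0.060: state=(1.086)
continuing one RK4 step at a time; state shown every 10 steps (Δt=0.2):
t=0.200: state=(1.312)
t=0.400: state=(1.705)
t=0.600: state=(2.189)
t=0.800: state=(2.772)
t=1.000: state=(3.452)
t=1.200: state=(4.216)
t=1.400: state=(5.041)
t=1.600: state=(5.894)
t=1.800: state=(6.736)
t=2.000: state=(7.532)
t=2.200: state=(8.253)
t=2.400: state=(8.881)
t=2.600: state=(9.411)
t=2.800: state=(9.845)
t=3.000: state=(10.193)
t=3.200: state=(10.466)
t=3.360: state=(10.640)

(x) = (10.640)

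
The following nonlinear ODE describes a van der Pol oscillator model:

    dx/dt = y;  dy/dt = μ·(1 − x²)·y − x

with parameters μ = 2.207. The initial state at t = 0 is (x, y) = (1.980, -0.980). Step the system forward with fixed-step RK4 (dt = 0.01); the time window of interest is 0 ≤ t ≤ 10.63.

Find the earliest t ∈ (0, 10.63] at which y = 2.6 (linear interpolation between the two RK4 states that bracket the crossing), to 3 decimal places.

t=0.000: state=(1.980, -0.980)
step 1 (dt=0.01): k1=(-0.980, 4.336), k2=(-0.958, 4.161), k3=(-0.959, 4.167), k4=(-0.938, 3.999); state += dt/6·(k1+2k2+2k3+k4)
t=0.010: state=(1.970, -0.938)
t=0.020: state=(1.961, -0.900)
t=0.030: state=(1.952, -0.864)
continuing one RK4 step at a time; state shown every 50 steps (Δt=0.5):
t=0.500: state=(1.702, -0.421)
t=1.000: state=(1.483, -0.475)
t=1.500: state=(1.208, -0.654)
t=2.000: state=(0.779, -1.160)
t=2.500: state=(-0.186, -3.125)
t=3.000: state=(-1.858, -1.558)
t=3.500: state=(-1.991, 0.230)
t=4.000: state=(-1.844, 0.328)
t=4.500: state=(-1.666, 0.388)
t=5.000: state=(-1.450, 0.486)
t=5.500: state=(-1.163, 0.691)
t=6.000: state=(-0.700, 1.286)
t=6.350: state=(-0.058, 2.595)
next step: t=6.360: state=(-0.032, 2.653) — y has crossed 2.6
linear interpolation between t=6.350 (2.59516) and t=6.360 (2.65341) → t≈6.351

t = 6.351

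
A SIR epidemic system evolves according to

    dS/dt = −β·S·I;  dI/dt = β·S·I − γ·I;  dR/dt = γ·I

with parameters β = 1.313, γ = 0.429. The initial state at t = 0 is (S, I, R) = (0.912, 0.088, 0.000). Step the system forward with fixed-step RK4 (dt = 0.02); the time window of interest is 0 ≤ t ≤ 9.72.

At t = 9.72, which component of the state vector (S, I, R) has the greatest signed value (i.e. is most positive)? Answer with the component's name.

largest component: R

t=0.000: state=(0.912, 0.088, 0.000)
step 1 (dt=0.02): k1=(-0.105, 0.068, 0.038), k2=(-0.106, 0.068, 0.038), k3=(-0.106, 0.068, 0.038), k4=(-0.107, 0.068, 0.038); state += dt/6·(k1+2k2+2k3+k4)
t=0.020: state=(0.910, 0.089, 0.001)
t=0.040: state=(0.908, 0.091, 0.002)
t=0.060: state=(0.906, 0.092, 0.002)
continuing one RK4 step at a time; state shown every 25 steps (Δt=0.5):
t=0.500: state=(0.850, 0.127, 0.023)
t=1.000: state=(0.771, 0.174, 0.055)
t=1.500: state=(0.676, 0.226, 0.098)
t=2.000: state=(0.573, 0.275, 0.152)
t=2.500: state=(0.472, 0.313, 0.215)
t=3.000: state=(0.381, 0.334, 0.285)
t=3.500: state=(0.306, 0.337, 0.357)
t=4.000: state=(0.246, 0.326, 0.428)
t=4.500: state=(0.200, 0.304, 0.496)
t=5.000: state=(0.165, 0.276, 0.558)
t=5.500: state=(0.139, 0.246, 0.615)
t=6.000: state=(0.119, 0.216, 0.664)
t=6.500: state=(0.105, 0.188, 0.708)
t=7.000: state=(0.093, 0.162, 0.745)
t=7.500: state=(0.085, 0.138, 0.777)
t=8.000: state=(0.078, 0.118, 0.805)
t=8.500: state=(0.072, 0.100, 0.828)
t=9.000: state=(0.068, 0.084, 0.848)
t=9.500: state=(0.065, 0.071, 0.864)
t=9.720: state=(0.064, 0.066, 0.871)
compare at T: S=0.064, I=0.066, R=0.871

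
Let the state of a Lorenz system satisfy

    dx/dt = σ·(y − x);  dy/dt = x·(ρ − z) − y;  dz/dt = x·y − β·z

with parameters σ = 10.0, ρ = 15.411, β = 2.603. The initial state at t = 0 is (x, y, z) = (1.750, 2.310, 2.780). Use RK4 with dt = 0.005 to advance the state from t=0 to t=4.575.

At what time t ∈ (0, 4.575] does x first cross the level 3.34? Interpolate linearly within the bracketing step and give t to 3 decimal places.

t = 0.119

t=0.000: state=(1.750, 2.310, 2.780)
step 1 (dt=0.005): k1=(5.600, 19.794, -3.194), k2=(5.955, 19.936, -3.053), k3=(5.950, 19.946, -3.052), k4=(6.300, 20.097, -2.908); state += dt/6·(k1+2k2+2k3+k4)
t=0.005: state=(1.780, 2.410, 2.765)
t=0.010: state=(1.813, 2.511, 2.751)
t=0.015: state=(1.850, 2.614, 2.739)
t=0.115: state=(3.251, 5.316, 2.989)
next step: t=0.120: state=(3.356, 5.494, 3.039) — x has crossed 3.34
linear interpolation between t=0.115 (3.25136) and t=0.120 (3.35641) → t≈0.119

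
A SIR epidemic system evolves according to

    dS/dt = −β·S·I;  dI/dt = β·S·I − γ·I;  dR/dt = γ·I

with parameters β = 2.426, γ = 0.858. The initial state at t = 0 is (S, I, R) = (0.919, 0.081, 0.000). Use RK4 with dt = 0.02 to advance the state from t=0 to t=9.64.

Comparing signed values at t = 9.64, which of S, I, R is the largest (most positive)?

t=0.000: state=(0.919, 0.081, 0.000)
step 1 (dt=0.02): k1=(-0.181, 0.111, 0.069), k2=(-0.183, 0.112, 0.070), k3=(-0.183, 0.112, 0.070), k4=(-0.185, 0.113, 0.071); state += dt/6·(k1+2k2+2k3+k4)
t=0.020: state=(0.915, 0.083, 0.001)
t=0.040: state=(0.912, 0.086, 0.003)
t=0.060: state=(0.908, 0.088, 0.004)
continuing one RK4 step at a time; state shown every 25 steps (Δt=0.5):
t=0.500: state=(0.801, 0.151, 0.049)
t=1.000: state=(0.634, 0.235, 0.131)
t=1.500: state=(0.457, 0.296, 0.247)
t=2.000: state=(0.316, 0.306, 0.378)
t=2.500: state=(0.221, 0.275, 0.504)
t=3.000: state=(0.163, 0.226, 0.611)
t=3.500: state=(0.128, 0.175, 0.697)
t=4.000: state=(0.106, 0.131, 0.762)
t=4.500: state=(0.093, 0.096, 0.811)
t=5.000: state=(0.084, 0.070, 0.846)
t=5.500: state=(0.078, 0.050, 0.872)
t=6.000: state=(0.074, 0.036, 0.890)
t=6.500: state=(0.072, 0.025, 0.903)
t=7.000: state=(0.070, 0.018, 0.912)
t=7.500: state=(0.068, 0.013, 0.919)
t=8.000: state=(0.068, 0.009, 0.923)
t=8.500: state=(0.067, 0.006, 0.927)
t=9.000: state=(0.066, 0.005, 0.929)
t=9.500: state=(0.066, 0.003, 0.931)
t=9.640: state=(0.066, 0.003, 0.931)
compare at T: S=0.066, I=0.003, R=0.931

largest component: R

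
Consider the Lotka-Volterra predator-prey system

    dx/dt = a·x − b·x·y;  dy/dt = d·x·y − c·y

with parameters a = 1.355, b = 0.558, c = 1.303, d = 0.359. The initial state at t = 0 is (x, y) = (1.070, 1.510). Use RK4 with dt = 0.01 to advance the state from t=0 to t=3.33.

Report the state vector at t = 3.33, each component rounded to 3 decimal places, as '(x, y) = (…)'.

(x, y) = (4.733, 5.959)

t=0.000: state=(1.070, 1.510)
step 1 (dt=0.01): k1=(0.548, -1.387), k2=(0.554, -1.380), k3=(0.554, -1.380), k4=(0.559, -1.372); state += dt/6·(k1+2k2+2k3+k4)
t=0.010: state=(1.076, 1.496)
t=0.020: state=(1.081, 1.483)
t=0.030: state=(1.087, 1.469)
continuing one RK4 step at a time; state shown every 20 steps (Δt=0.2):
t=0.200: state=(1.203, 1.262)
t=0.400: state=(1.385, 1.067)
t=0.600: state=(1.627, 0.916)
t=0.800: state=(1.939, 0.802)
t=1.000: state=(2.336, 0.720)
t=1.200: state=(2.836, 0.667)
t=1.400: state=(3.458, 0.644)
t=1.600: state=(4.219, 0.653)
t=1.800: state=(5.131, 0.704)
t=2.000: state=(6.186, 0.813)
t=2.200: state=(7.332, 1.018)
t=2.400: state=(8.425, 1.382)
t=2.600: state=(9.169, 2.010)
t=2.800: state=(9.122, 3.005)
t=3.000: state=(7.967, 4.305)
t=3.200: state=(6.024, 5.495)
t=3.330: state=(4.733, 5.959)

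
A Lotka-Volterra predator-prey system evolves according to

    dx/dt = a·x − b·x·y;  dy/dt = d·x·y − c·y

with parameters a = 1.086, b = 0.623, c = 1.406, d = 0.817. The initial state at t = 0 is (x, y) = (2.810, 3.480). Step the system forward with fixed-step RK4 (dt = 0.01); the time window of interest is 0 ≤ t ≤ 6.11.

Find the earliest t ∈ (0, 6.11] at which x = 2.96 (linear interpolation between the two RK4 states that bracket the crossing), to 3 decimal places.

t=0.000: state=(2.810, 3.480)
step 1 (dt=0.01): k1=(-3.041, 3.096), k2=(-3.051, 3.067), k3=(-3.051, 3.066), k4=(-3.061, 3.036); state += dt/6·(k1+2k2+2k3+k4)
t=0.010: state=(2.779, 3.511)
t=0.020: state=(2.749, 3.541)
t=0.030: state=(2.718, 3.570)
continuing one RK4 step at a time; state shown every 20 steps (Δt=0.2):
t=0.200: state=(2.190, 3.952)
t=0.400: state=(1.645, 4.074)
t=0.600: state=(1.241, 3.885)
t=0.800: state=(0.972, 3.509)
t=1.000: state=(0.802, 3.058)
t=1.200: state=(0.700, 2.608)
t=1.400: state=(0.645, 2.196)
t=1.600: state=(0.624, 1.838)
t=1.800: state=(0.629, 1.537)
t=2.000: state=(0.656, 1.288)
t=2.200: state=(0.703, 1.086)
t=2.400: state=(0.771, 0.925)
t=2.600: state=(0.861, 0.797)
t=2.800: state=(0.975, 0.699)
t=3.000: state=(1.115, 0.626)
t=3.200: state=(1.286, 0.574)
t=3.400: state=(1.491, 0.544)
t=3.600: state=(1.733, 0.534)
t=3.800: state=(2.014, 0.547)
t=4.000: state=(2.332, 0.589)
t=4.200: state=(2.681, 0.669)
t=4.350: state=(2.951, 0.765)
next step: t=4.360: state=(2.969, 0.773) — x has crossed 2.96
linear interpolation between t=4.350 (2.95124) and t=4.360 (2.96920) → t≈4.355

t = 4.355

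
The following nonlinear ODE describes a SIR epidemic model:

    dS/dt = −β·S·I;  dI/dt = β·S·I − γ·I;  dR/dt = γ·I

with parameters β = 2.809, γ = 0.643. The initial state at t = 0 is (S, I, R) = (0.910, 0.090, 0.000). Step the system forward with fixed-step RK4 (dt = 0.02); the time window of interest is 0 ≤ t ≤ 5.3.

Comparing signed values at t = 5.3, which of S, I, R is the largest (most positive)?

largest component: R

t=0.000: state=(0.910, 0.090, 0.000)
step 1 (dt=0.02): k1=(-0.230, 0.172, 0.058), k2=(-0.234, 0.175, 0.059), k3=(-0.234, 0.175, 0.059), k4=(-0.238, 0.178, 0.060); state += dt/6·(k1+2k2+2k3+k4)
t=0.020: state=(0.905, 0.093, 0.001)
t=0.040: state=(0.900, 0.097, 0.002)
t=0.060: state=(0.895, 0.101, 0.004)
continuing one RK4 step at a time; state shown every 10 steps (Δt=0.2):
t=0.200: state=(0.856, 0.130, 0.014)
t=0.400: state=(0.785, 0.181, 0.034)
t=0.600: state=(0.697, 0.242, 0.061)
t=0.800: state=(0.597, 0.306, 0.096)
t=1.000: state=(0.494, 0.366, 0.140)
t=1.200: state=(0.397, 0.413, 0.190)
t=1.400: state=(0.312, 0.443, 0.245)
t=1.600: state=(0.242, 0.455, 0.303)
t=1.800: state=(0.188, 0.451, 0.362)
t=2.000: state=(0.146, 0.435, 0.419)
t=2.200: state=(0.115, 0.412, 0.473)
t=2.400: state=(0.092, 0.384, 0.524)
t=2.600: state=(0.075, 0.353, 0.572)
t=2.800: state=(0.062, 0.323, 0.615)
t=3.000: state=(0.052, 0.293, 0.655)
t=3.200: state=(0.045, 0.265, 0.691)
t=3.400: state=(0.039, 0.238, 0.723)
t=3.600: state=(0.034, 0.214, 0.752)
t=3.800: state=(0.030, 0.192, 0.778)
t=4.000: state=(0.027, 0.171, 0.801)
t=4.200: state=(0.025, 0.153, 0.822)
t=4.400: state=(0.023, 0.136, 0.841)
t=4.600: state=(0.022, 0.121, 0.857)
t=4.800: state=(0.020, 0.108, 0.872)
t=5.000: state=(0.019, 0.096, 0.885)
t=5.200: state=(0.018, 0.085, 0.897)
t=5.300: state=(0.018, 0.080, 0.902)
compare at T: S=0.018, I=0.080, R=0.902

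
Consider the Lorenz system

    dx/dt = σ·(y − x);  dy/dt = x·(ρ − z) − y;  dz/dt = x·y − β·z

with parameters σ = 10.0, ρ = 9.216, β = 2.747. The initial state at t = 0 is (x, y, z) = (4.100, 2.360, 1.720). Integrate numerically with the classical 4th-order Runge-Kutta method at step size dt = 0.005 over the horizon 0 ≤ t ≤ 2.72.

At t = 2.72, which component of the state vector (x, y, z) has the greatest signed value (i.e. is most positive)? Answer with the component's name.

t=0.000: state=(4.100, 2.360, 1.720)
step 1 (dt=0.005): k1=(-17.400, 28.374, 4.951), k2=(-16.256, 27.926, 5.102), k3=(-16.295, 27.947, 5.104), k4=(-15.188, 27.521, 5.250); state += dt/6·(k1+2k2+2k3+k4)
t=0.005: state=(4.019, 2.500, 1.746)
t=0.010: state=(3.948, 2.635, 1.772)
t=0.015: state=(3.887, 2.767, 1.801)
continuing one RK4 step at a time; state shown every 20 steps (Δt=0.1):
t=0.100: state=(3.898, 4.714, 2.512)
t=0.200: state=(5.187, 6.784, 4.220)
t=0.300: state=(6.768, 8.138, 7.235)
t=0.400: state=(7.518, 7.490, 10.582)
t=0.500: state=(6.683, 5.186, 12.048)
t=0.600: state=(4.970, 3.260, 11.252)
t=0.700: state=(3.542, 2.452, 9.562)
t=0.800: state=(2.794, 2.361, 7.906)
t=0.900: state=(2.610, 2.645, 6.584)
t=1.000: state=(2.821, 3.195, 5.689)
t=1.100: state=(3.338, 3.992, 5.289)
t=1.200: state=(4.109, 4.981, 5.489)
t=1.300: state=(5.027, 5.950, 6.384)
t=1.400: state=(5.839, 6.473, 7.861)
t=1.500: state=(6.175, 6.176, 9.362)
t=1.600: state=(5.846, 5.231, 10.140)
t=1.700: state=(5.086, 4.262, 9.957)
t=1.800: state=(4.330, 3.686, 9.172)
t=1.900: state=(3.847, 3.533, 8.236)
t=2.000: state=(3.696, 3.697, 7.434)
t=2.100: state=(3.830, 4.084, 6.921)
t=2.200: state=(4.178, 4.607, 6.780)
t=2.300: state=(4.652, 5.148, 7.046)
t=2.400: state=(5.120, 5.533, 7.657)
t=2.500: state=(5.424, 5.597, 8.412)
t=2.600: state=(5.443, 5.312, 9.004)
t=2.700: state=(5.191, 4.844, 9.206)
t=2.720: state=(5.119, 4.750, 9.195)
compare at T: x=5.119, y=4.750, z=9.195

largest component: z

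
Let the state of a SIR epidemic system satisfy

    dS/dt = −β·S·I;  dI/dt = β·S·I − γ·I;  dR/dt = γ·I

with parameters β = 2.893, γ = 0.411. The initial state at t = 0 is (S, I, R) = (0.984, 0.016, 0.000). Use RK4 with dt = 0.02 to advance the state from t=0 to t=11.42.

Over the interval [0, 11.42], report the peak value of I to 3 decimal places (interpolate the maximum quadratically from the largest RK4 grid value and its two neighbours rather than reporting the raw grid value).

max I = 0.583

t=0.000: state=(0.984, 0.016, 0.000)
step 1 (dt=0.02): k1=(-0.046, 0.039, 0.007), k2=(-0.047, 0.040, 0.007), k3=(-0.047, 0.040, 0.007), k4=(-0.048, 0.041, 0.007); state += dt/6·(k1+2k2+2k3+k4)
t=0.020: state=(0.983, 0.017, 0.000)
t=0.040: state=(0.982, 0.018, 0.000)
t=0.060: state=(0.981, 0.019, 0.000)
continuing one RK4 step at a time; state shown every 25 steps (Δt=0.5):
t=0.500: state=(0.941, 0.053, 0.006)
t=1.000: state=(0.818, 0.155, 0.026)
t=1.500: state=(0.572, 0.351, 0.077)
t=2.000: state=(0.299, 0.532, 0.169)
t=2.500: state=(0.131, 0.583, 0.286)
t=3.000: state=(0.058, 0.540, 0.402)
t=3.500: state=(0.028, 0.466, 0.506)
t=4.000: state=(0.015, 0.391, 0.594)
t=4.500: state=(0.009, 0.324, 0.667)
t=5.000: state=(0.006, 0.266, 0.728)
t=5.500: state=(0.004, 0.219, 0.777)
t=6.000: state=(0.003, 0.179, 0.818)
t=6.500: state=(0.002, 0.146, 0.851)
t=7.000: state=(0.002, 0.119, 0.879)
t=7.500: state=(0.002, 0.098, 0.901)
t=8.000: state=(0.002, 0.080, 0.919)
t=8.500: state=(0.001, 0.065, 0.934)
t=9.000: state=(0.001, 0.053, 0.946)
t=9.500: state=(0.001, 0.043, 0.956)
t=10.000: state=(0.001, 0.035, 0.964)
t=10.500: state=(0.001, 0.029, 0.970)
t=11.000: state=(0.001, 0.023, 0.976)
t=11.420: state=(0.001, 0.020, 0.979)
largest grid value and its neighbours: I(2.440)=0.58295, I(2.460)=0.58298, I(2.480)=0.58285
parabola through these three points peaks at t≈2.453 with I≈0.58299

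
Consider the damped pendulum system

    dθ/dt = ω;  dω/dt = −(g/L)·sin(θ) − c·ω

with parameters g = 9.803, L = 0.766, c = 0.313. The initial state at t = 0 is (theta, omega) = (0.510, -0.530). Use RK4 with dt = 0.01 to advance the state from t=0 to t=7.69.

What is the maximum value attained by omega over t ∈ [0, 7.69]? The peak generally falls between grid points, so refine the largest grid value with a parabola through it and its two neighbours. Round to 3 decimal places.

max omega = 1.532

t=0.000: state=(0.510, -0.530)
step 1 (dt=0.01): k1=(-0.530, -6.082), k2=(-0.560, -6.042), k3=(-0.560, -6.041), k4=(-0.590, -6.000); state += dt/6·(k1+2k2+2k3+k4)
t=0.010: state=(0.504, -0.590)
t=0.020: state=(0.498, -0.650)
t=0.030: state=(0.491, -0.709)
continuing one RK4 step at a time; state shown every 25 steps (Δt=0.25):
t=0.250: state=(0.218, -1.644)
t=0.500: state=(-0.206, -1.522)
t=0.750: state=(-0.452, -0.339)
t=1.000: state=(-0.364, 0.984)
t=1.250: state=(-0.026, 1.531)
t=1.500: state=(0.305, 0.947)
t=1.750: state=(0.395, -0.253)
t=2.000: state=(0.201, -1.190)
t=2.250: state=(-0.122, -1.216)
t=2.500: state=(-0.333, -0.375)
t=2.750: state=(-0.293, 0.664)
t=3.000: state=(-0.048, 1.160)
t=3.250: state=(0.213, 0.790)
t=3.500: state=(0.302, -0.112)
t=3.750: state=(0.170, -0.867)
t=4.000: state=(-0.074, -0.950)
t=4.250: state=(-0.246, -0.346)
t=4.500: state=(-0.230, 0.456)
t=4.750: state=(-0.051, 0.876)
t=5.000: state=(0.151, 0.636)
t=5.250: state=(0.230, -0.039)
t=5.500: state=(0.139, -0.636)
t=5.750: state=(-0.045, -0.734)
t=6.000: state=(-0.183, -0.298)
t=6.250: state=(-0.179, 0.317)
t=6.500: state=(-0.047, 0.660)
t=6.750: state=(0.108, 0.504)
t=7.000: state=(0.175, -0.002)
t=7.250: state=(0.111, -0.468)
t=7.500: state=(-0.028, -0.564)
t=7.690: state=(-0.118, -0.351)
largest grid value and its neighbours: omega(1.230)=1.53030, omega(1.240)=1.53181, omega(1.250)=1.53136
parabola through these three points peaks at t≈1.243 with omega≈1.53189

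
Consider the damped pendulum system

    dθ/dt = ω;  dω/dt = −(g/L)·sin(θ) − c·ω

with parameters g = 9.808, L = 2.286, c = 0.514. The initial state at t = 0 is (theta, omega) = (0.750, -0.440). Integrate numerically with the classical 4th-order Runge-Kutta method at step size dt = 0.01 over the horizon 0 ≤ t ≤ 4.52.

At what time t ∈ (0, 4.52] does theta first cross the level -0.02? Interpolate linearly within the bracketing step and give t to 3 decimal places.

t = 0.722

t=0.000: state=(0.750, -0.440)
step 1 (dt=0.01): k1=(-0.440, -2.698), k2=(-0.453, -2.685), k3=(-0.453, -2.684), k4=(-0.467, -2.670); state += dt/6·(k1+2k2+2k3+k4)
t=0.010: state=(0.745, -0.467)
t=0.020: state=(0.741, -0.493)
t=0.030: state=(0.736, -0.520)
continuing one RK4 step at a time; state shown every 20 steps (Δt=0.2):
t=0.200: state=(0.612, -0.914)
t=0.400: state=(0.396, -1.220)
t=0.600: state=(0.138, -1.315)
t=0.720: state=(-0.017, -1.266)
next step: t=0.730: state=(-0.030, -1.258) — theta has crossed -0.02
linear interpolation between t=0.720 (-0.01734) and t=0.730 (-0.02996) → t≈0.722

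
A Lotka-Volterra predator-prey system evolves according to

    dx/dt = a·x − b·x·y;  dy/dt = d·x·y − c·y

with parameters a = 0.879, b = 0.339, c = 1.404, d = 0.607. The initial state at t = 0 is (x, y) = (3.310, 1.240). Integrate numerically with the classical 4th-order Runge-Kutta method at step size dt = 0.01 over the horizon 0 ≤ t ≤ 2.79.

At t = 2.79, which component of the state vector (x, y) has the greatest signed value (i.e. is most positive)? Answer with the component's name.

t=0.000: state=(3.310, 1.240)
step 1 (dt=0.01): k1=(1.518, 0.750), k2=(1.517, 0.758), k3=(1.517, 0.758), k4=(1.517, 0.766); state += dt/6·(k1+2k2+2k3+k4)
t=0.010: state=(3.325, 1.248)
t=0.020: state=(3.340, 1.255)
t=0.030: state=(3.355, 1.263)
continuing one RK4 step at a time; state shown every 10 steps (Δt=0.1):
t=0.100: state=(3.461, 1.323)
t=0.200: state=(3.607, 1.425)
t=0.300: state=(3.745, 1.548)
t=0.400: state=(3.870, 1.695)
t=0.500: state=(3.979, 1.870)
t=0.600: state=(4.064, 2.074)
t=0.700: state=(4.119, 2.311)
t=0.800: state=(4.140, 2.581)
t=0.900: state=(4.121, 2.883)
t=1.000: state=(4.059, 3.212)
t=1.100: state=(3.951, 3.560)
t=1.200: state=(3.801, 3.915)
t=1.300: state=(3.613, 4.261)
t=1.400: state=(3.395, 4.581)
t=1.500: state=(3.158, 4.858)
t=1.600: state=(2.914, 5.076)
t=1.700: state=(2.671, 5.226)
t=1.800: state=(2.439, 5.303)
t=1.900: state=(2.225, 5.308)
t=2.000: state=(2.031, 5.248)
t=2.100: state=(1.859, 5.132)
t=2.200: state=(1.711, 4.969)
t=2.300: state=(1.583, 4.772)
t=2.400: state=(1.476, 4.550)
t=2.500: state=(1.387, 4.312)
t=2.600: state=(1.314, 4.067)
t=2.700: state=(1.255, 3.821)
t=2.790: state=(1.213, 3.602)
compare at T: x=1.213, y=3.602

largest component: y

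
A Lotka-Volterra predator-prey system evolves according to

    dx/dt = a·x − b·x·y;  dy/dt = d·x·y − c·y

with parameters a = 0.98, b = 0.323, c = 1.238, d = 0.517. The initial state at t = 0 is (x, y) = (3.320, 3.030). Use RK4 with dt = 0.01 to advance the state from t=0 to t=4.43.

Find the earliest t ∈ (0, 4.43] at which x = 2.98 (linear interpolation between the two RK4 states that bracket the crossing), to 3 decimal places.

t = 0.670

t=0.000: state=(3.320, 3.030)
step 1 (dt=0.01): k1=(0.004, 1.450), k2=(-0.003, 1.453), k3=(-0.003, 1.453), k4=(-0.011, 1.457); state += dt/6·(k1+2k2+2k3+k4)
t=0.010: state=(3.320, 3.045)
t=0.020: state=(3.320, 3.059)
t=0.030: state=(3.319, 3.074)
continuing one RK4 step at a time; state shown every 20 steps (Δt=0.2):
t=0.200: state=(3.289, 3.331)
t=0.400: state=(3.195, 3.638)
t=0.600: state=(3.044, 3.922)
t=0.670: state=(2.980, 4.011)
next step: t=0.680: state=(2.971, 4.023) — x has crossed 2.98
linear interpolation between t=0.670 (2.98021) and t=0.680 (2.97077) → t≈0.670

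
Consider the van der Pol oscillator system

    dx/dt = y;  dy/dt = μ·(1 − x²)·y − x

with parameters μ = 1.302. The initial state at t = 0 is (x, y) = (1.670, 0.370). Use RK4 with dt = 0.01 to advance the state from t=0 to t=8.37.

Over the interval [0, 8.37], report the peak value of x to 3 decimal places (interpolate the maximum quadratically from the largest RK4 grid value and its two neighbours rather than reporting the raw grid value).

t=0.000: state=(1.670, 0.370)
step 1 (dt=0.01): k1=(0.370, -2.532), k2=(0.357, -2.507), k3=(0.357, -2.507), k4=(0.345, -2.482); state += dt/6·(k1+2k2+2k3+k4)
t=0.010: state=(1.674, 0.345)
t=0.020: state=(1.677, 0.320)
t=0.030: state=(1.680, 0.296)
continuing one RK4 step at a time; state shown every 50 steps (Δt=0.5):
t=0.500: state=(1.631, -0.382)
t=1.000: state=(1.357, -0.695)
t=1.500: state=(0.921, -1.095)
t=2.000: state=(0.176, -2.021)
t=2.500: state=(-1.145, -2.866)
t=3.000: state=(-1.977, -0.413)
t=3.500: state=(-1.924, 0.385)
t=4.000: state=(-1.679, 0.574)
t=4.500: state=(-1.347, 0.772)
t=5.000: state=(-0.873, 1.181)
t=5.500: state=(-0.065, 2.200)
t=6.000: state=(1.309, 2.719)
t=6.500: state=(2.003, 0.225)
t=7.000: state=(1.908, -0.416)
t=7.500: state=(1.654, -0.589)
t=8.000: state=(1.312, -0.797)
t=8.370: state=(0.970, -1.084)
largest grid value and its neighbours: x(6.580)=2.01253, x(6.590)=2.01269, x(6.600)=2.01265
parabola through these three points peaks at t≈6.593 with x≈2.01270

max x = 2.013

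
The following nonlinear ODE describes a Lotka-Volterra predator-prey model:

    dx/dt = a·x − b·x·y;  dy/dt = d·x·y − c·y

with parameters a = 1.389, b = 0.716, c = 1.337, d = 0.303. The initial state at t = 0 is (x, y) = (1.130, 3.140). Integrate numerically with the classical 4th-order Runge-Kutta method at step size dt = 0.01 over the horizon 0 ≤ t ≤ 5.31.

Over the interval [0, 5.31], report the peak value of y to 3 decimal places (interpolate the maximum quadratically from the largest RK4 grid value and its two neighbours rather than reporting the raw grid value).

t=0.000: state=(1.130, 3.140)
step 1 (dt=0.01): k1=(-0.971, -3.123), k2=(-0.954, -3.112), k3=(-0.954, -3.112), k4=(-0.938, -3.101); state += dt/6·(k1+2k2+2k3+k4)
t=0.010: state=(1.120, 3.109)
t=0.020: state=(1.111, 3.078)
t=0.030: state=(1.102, 3.047)
continuing one RK4 step at a time; state shown every 20 steps (Δt=0.2):
t=0.200: state=(0.993, 2.562)
t=0.400: state=(0.941, 2.078)
t=0.600: state=(0.950, 1.684)
t=0.800: state=(1.009, 1.367)
t=1.000: state=(1.116, 1.116)
t=1.200: state=(1.275, 0.918)
t=1.400: state=(1.493, 0.764)
t=1.600: state=(1.782, 0.645)
t=1.800: state=(2.160, 0.556)
t=2.000: state=(2.646, 0.492)
t=2.200: state=(3.266, 0.450)
t=2.400: state=(4.049, 0.430)
t=2.600: state=(5.028, 0.433)
t=2.800: state=(6.227, 0.465)
t=3.000: state=(7.654, 0.541)
t=3.200: state=(9.262, 0.691)
t=3.400: state=(10.876, 0.975)
t=3.600: state=(12.071, 1.501)
t=3.800: state=(12.107, 2.410)
t=4.000: state=(10.364, 3.677)
t=4.200: state=(7.400, 4.832)
t=4.400: state=(4.681, 5.311)
t=4.600: state=(2.915, 5.092)
t=4.800: state=(1.932, 4.500)
t=5.000: state=(1.407, 3.804)
t=5.200: state=(1.131, 3.142)
t=5.310: state=(1.042, 2.812)
largest grid value and its neighbours: y(4.410)=5.31416, y(4.420)=5.31580, y(4.430)=5.31570
parabola through these three points peaks at t≈4.424 with y≈5.31597

max y = 5.316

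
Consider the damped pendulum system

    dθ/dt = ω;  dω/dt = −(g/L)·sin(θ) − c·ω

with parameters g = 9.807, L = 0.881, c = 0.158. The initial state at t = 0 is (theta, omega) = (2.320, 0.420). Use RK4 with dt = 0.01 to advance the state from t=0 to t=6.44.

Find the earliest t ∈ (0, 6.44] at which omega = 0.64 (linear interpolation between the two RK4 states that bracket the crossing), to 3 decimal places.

t=0.000: state=(2.320, 0.420)
step 1 (dt=0.01): k1=(0.420, -8.217), k2=(0.379, -8.195), k3=(0.379, -8.196), k4=(0.338, -8.176); state += dt/6·(k1+2k2+2k3+k4)
t=0.010: state=(2.324, 0.338)
t=0.020: state=(2.327, 0.256)
t=0.030: state=(2.329, 0.175)
continuing one RK4 step at a time; state shown every 25 steps (Δt=0.25):
t=0.250: state=(2.170, -1.652)
t=0.500: state=(1.454, -4.145)
t=0.750: state=(0.152, -5.868)
t=1.000: state=(-1.183, -4.309)
t=1.250: state=(-1.904, -1.474)
t=1.450: state=(-1.991, 0.580)
next step: t=1.460: state=(-1.984, 0.681) — omega has crossed 0.64
linear interpolation between t=1.450 (0.57978) and t=1.460 (0.68056) → t≈1.456

t = 1.456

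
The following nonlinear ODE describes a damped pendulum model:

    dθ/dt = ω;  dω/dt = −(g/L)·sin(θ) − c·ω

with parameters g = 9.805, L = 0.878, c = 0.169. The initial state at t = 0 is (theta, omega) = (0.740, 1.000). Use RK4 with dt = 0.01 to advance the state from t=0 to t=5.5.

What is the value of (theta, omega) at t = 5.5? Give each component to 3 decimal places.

t=0.000: state=(0.740, 1.000)
step 1 (dt=0.01): k1=(1.000, -7.699), k2=(0.962, -7.734), k3=(0.961, -7.732), k4=(0.923, -7.765); state += dt/6·(k1+2k2+2k3+k4)
t=0.010: state=(0.750, 0.923)
t=0.020: state=(0.758, 0.845)
t=0.030: state=(0.767, 0.766)
continuing one RK4 step at a time; state shown every 20 steps (Δt=0.2):
t=0.200: state=(0.781, -0.589)
t=0.400: state=(0.521, -1.934)
t=0.600: state=(0.059, -2.510)
t=0.800: state=(-0.411, -2.025)
t=1.000: state=(-0.698, -0.765)
t=1.200: state=(-0.702, 0.717)
t=1.400: state=(-0.431, 1.904)
t=1.600: state=(0.007, 2.311)
t=1.800: state=(0.427, 1.743)
t=2.000: state=(0.659, 0.512)
t=2.200: state=(0.623, -0.858)
t=2.400: state=(0.340, -1.874)
t=2.600: state=(-0.074, -2.107)
t=2.800: state=(-0.443, -1.454)
t=3.000: state=(-0.619, -0.257)
t=3.200: state=(-0.542, 0.994)
t=3.400: state=(-0.249, 1.830)
t=3.600: state=(0.138, 1.891)
t=3.800: state=(0.454, 1.163)
t=4.000: state=(0.574, 0.008)
t=4.200: state=(0.459, -1.112)
t=4.400: state=(0.161, -1.764)
t=4.600: state=(-0.195, -1.662)
t=4.800: state=(-0.458, -0.876)
t=5.000: state=(-0.524, 0.224)
t=5.200: state=(-0.376, 1.203)
t=5.400: state=(-0.078, 1.670)
t=5.500: state=(0.089, 1.635)

(theta, omega) = (0.089, 1.635)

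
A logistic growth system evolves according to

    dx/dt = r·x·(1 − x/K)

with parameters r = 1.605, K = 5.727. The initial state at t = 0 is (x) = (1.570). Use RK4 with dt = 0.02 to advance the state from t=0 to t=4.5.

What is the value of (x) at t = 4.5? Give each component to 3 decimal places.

(x) = (5.716)

t=0.000: state=(1.570)
step 1 (dt=0.02): k1=(1.829), k2=(1.842), k3=(1.842), k4=(1.855); state += dt/6·(k1+2k2+2k3+k4)
t=0.020: state=(1.607)
t=0.040: state=(1.644)
t=0.060: state=(1.682)
continuing one RK4 step at a time; state shown every 10 steps (Δt=0.2):
t=0.200: state=(1.961)
t=0.400: state=(2.393)
t=0.600: state=(2.848)
t=0.800: state=(3.304)
t=1.000: state=(3.738)
t=1.200: state=(4.132)
t=1.400: state=(4.475)
t=1.600: state=(4.760)
t=1.800: state=(4.992)
t=2.000: state=(5.174)
t=2.200: state=(5.315)
t=2.400: state=(5.422)
t=2.600: state=(5.503)
t=2.800: state=(5.562)
t=3.000: state=(5.607)
t=3.200: state=(5.639)
t=3.400: state=(5.663)
t=3.600: state=(5.680)
t=3.800: state=(5.693)
t=4.000: state=(5.702)
t=4.200: state=(5.709)
t=4.400: state=(5.714)
t=4.500: state=(5.716)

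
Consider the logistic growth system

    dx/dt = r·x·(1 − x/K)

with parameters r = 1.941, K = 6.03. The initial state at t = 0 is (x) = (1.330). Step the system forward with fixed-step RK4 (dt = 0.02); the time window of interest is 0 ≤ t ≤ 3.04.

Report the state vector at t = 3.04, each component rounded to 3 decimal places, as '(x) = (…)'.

t=0.000: state=(1.330)
step 1 (dt=0.02): k1=(2.012), k2=(2.034), k3=(2.034), k4=(2.056); state += dt/6·(k1+2k2+2k3+k4)
t=0.020: state=(1.371)
t=0.040: state=(1.412)
t=0.060: state=(1.455)
continuing one RK4 step at a time; state shown every 5 steps (Δt=0.1):
t=0.100: state=(1.542)
t=0.200: state=(1.775)
t=0.300: state=(2.028)
t=0.400: state=(2.296)
t=0.500: state=(2.578)
t=0.600: state=(2.868)
t=0.700: state=(3.160)
t=0.800: state=(3.450)
t=0.900: state=(3.731)
t=1.000: state=(4.000)
t=1.100: state=(4.253)
t=1.200: state=(4.486)
t=1.300: state=(4.698)
t=1.400: state=(4.889)
t=1.500: state=(5.058)
t=1.600: state=(5.206)
t=1.700: state=(5.334)
t=1.800: state=(5.445)
t=1.900: state=(5.540)
t=2.000: state=(5.621)
t=2.100: state=(5.689)
t=2.200: state=(5.746)
t=2.300: state=(5.794)
t=2.400: state=(5.835)
t=2.500: state=(5.868)
t=2.600: state=(5.896)
t=2.700: state=(5.919)
t=2.800: state=(5.938)
t=2.900: state=(5.954)
t=3.000: state=(5.968)
t=3.040: state=(5.972)

(x) = (5.972)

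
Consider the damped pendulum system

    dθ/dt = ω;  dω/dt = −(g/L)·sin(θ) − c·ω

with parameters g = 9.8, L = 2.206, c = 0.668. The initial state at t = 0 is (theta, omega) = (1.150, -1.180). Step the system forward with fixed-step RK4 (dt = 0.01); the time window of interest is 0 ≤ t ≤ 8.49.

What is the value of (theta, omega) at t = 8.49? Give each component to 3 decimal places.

t=0.000: state=(1.150, -1.180)
step 1 (dt=0.01): k1=(-1.180, -3.267), k2=(-1.196, -3.245), k3=(-1.196, -3.245), k4=(-1.212, -3.223); state += dt/6·(k1+2k2+2k3+k4)
t=0.010: state=(1.138, -1.212)
t=0.020: state=(1.126, -1.244)
t=0.030: state=(1.113, -1.276)
continuing one RK4 step at a time; state shown every 50 steps (Δt=0.5):
t=0.500: state=(0.269, -2.051)
t=1.000: state=(-0.574, -1.071)
t=1.500: state=(-0.713, 0.466)
t=2.000: state=(-0.241, 1.223)
t=2.500: state=(0.297, 0.758)
t=3.000: state=(0.432, -0.209)
t=3.500: state=(0.166, -0.731)
t=4.000: state=(-0.165, -0.487)
t=4.500: state=(-0.262, 0.103)
t=5.000: state=(-0.108, 0.438)
t=5.500: state=(0.095, 0.304)
t=6.000: state=(0.159, -0.053)
t=6.500: state=(0.068, -0.263)
t=7.000: state=(-0.055, -0.188)
t=7.500: state=(-0.096, 0.027)
t=8.000: state=(-0.043, 0.158)
t=8.490: state=(0.031, 0.118)

(theta, omega) = (0.031, 0.118)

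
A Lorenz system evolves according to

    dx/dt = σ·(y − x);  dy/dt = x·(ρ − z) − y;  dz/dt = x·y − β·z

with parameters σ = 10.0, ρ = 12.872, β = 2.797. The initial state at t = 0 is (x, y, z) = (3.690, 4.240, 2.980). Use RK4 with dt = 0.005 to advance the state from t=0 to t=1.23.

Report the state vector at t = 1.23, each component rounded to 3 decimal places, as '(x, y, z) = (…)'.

(x, y, z) = (8.047, 9.516, 11.716)

t=0.000: state=(3.690, 4.240, 2.980)
step 1 (dt=0.005): k1=(5.500, 32.261, 7.311), k2=(6.169, 32.249, 7.616), k3=(6.152, 32.263, 7.621), k4=(6.806, 32.263, 7.935); state += dt/6·(k1+2k2+2k3+k4)
t=0.005: state=(3.721, 4.401, 3.018)
t=0.010: state=(3.758, 4.563, 3.059)
t=0.015: state=(3.801, 4.724, 3.104)
continuing one RK4 step at a time; state shown every 10 steps (Δt=0.05):
t=0.050: state=(4.253, 5.881, 3.526)
t=0.100: state=(5.264, 7.637, 4.570)
t=0.150: state=(6.580, 9.410, 6.345)
t=0.200: state=(8.013, 10.810, 8.999)
t=0.250: state=(9.242, 11.206, 12.330)
t=0.300: state=(9.833, 10.119, 15.554)
t=0.350: state=(9.478, 7.799, 17.615)
t=0.400: state=(8.257, 5.212, 18.011)
t=0.450: state=(6.608, 3.224, 17.103)
t=0.500: state=(5.006, 2.074, 15.570)
t=0.550: state=(3.729, 1.573, 13.898)
t=0.600: state=(2.847, 1.457, 12.310)
t=0.650: state=(2.314, 1.544, 10.881)
t=0.700: state=(2.051, 1.745, 9.626)
t=0.750: state=(1.989, 2.032, 8.546)
t=0.800: state=(2.083, 2.407, 7.640)
t=0.850: state=(2.309, 2.889, 6.913)
t=0.900: state=(2.663, 3.503, 6.381)
t=0.950: state=(3.153, 4.275, 6.076)
t=1.000: state=(3.790, 5.221, 6.052)
t=1.050: state=(4.584, 6.326, 6.393)
t=1.100: state=(5.523, 7.520, 7.199)
t=1.150: state=(6.552, 8.632, 8.550)
t=1.200: state=(7.547, 9.379, 10.426)
t=1.230: state=(8.047, 9.516, 11.716)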